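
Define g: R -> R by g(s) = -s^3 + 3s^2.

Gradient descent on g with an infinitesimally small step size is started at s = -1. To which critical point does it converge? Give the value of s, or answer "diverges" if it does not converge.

g'(s) = -3s(s - 2), so g'(-1) = -9.
Gradient descent moves in the -g' direction, i.e. s is increasing.
The nearest critical point in that direction is s = 0, where g'' = 6 > 0 (a local minimum). The iterate converges there.

0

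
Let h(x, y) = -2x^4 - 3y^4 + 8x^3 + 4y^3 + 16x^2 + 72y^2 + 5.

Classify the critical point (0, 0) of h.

The mixed partial ∂²h/∂x∂y is 0, so the Hessian at any point is diag(h_xx, h_yy) = diag(8(-3x^2 + 6x + 4), 12(-3y^2 + 2y + 12)).
At (0, 0): H = diag(32, 144).
Both eigenvalues are positive, so H is positive definite: a local minimum.

local minimum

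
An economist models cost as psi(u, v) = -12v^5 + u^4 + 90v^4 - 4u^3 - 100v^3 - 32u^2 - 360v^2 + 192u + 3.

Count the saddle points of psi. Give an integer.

psi separates as a function of u plus a function of v, so ∇psi=0 decouples.
∂psi/∂u = 4(u - 4)(u - 3)(u + 4) = 0 at u ∈ {-4, 3, 4}; ∂psi/∂v = -60v(v - 4)(v - 3)(v + 1) = 0 at v ∈ {-1, 0, 3, 4}.
The Hessian is diagonal: diag(psi_uu, psi_vv). Second derivatives: psi_uu(-4)=224, psi_uu(3)=-28, psi_uu(4)=32; psi_vv(-1)=1200, psi_vv(0)=-720, psi_vv(3)=720, psi_vv(4)=-1200.
Saddle points occur where the two diagonal entries have opposite signs: (-4, 0), (-4, 4), (3, -1), (3, 3), (4, 0), (4, 4). Count: 6.

6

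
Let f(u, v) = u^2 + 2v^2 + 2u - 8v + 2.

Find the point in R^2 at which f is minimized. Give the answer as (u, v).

f(u,v) separates as P(u) + Q(v) + 2, so its minimum is min P + min Q + 2.
P'(u) = 2u + 2 vanishes at u ∈ {-1}; Q'(v) = 4v - 8 vanishes at v ∈ {2}.
Local minima of P (where P''>0): P(-1)=-1. Local minima of Q: Q(2)=-8.
So the global minimum of f is P(-1) + Q(2) + 2 = -1 − 8 + 2 = -7, attained at (-1, 2).

(-1, 2)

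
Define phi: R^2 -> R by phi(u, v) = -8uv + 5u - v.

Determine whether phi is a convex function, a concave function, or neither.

neither

phi is quadratic, so its Hessian is the constant matrix H = [[0, -8], [-8, 0]].
det(H) = -64, tr(H) = 0.
det(H) < 0, so H is indefinite: neither convex nor concave.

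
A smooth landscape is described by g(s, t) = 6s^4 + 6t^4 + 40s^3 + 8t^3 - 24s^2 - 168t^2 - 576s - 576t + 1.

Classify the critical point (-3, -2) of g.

local maximum

The mixed partial ∂²g/∂s∂t is 0, so the Hessian at any point is diag(g_ss, g_tt) = diag(24(3s^2 + 10s - 2), 24(3t^2 + 2t - 14)).
At (-3, -2): H = diag(-120, -144).
Both eigenvalues are negative, so H is negative definite: a local maximum.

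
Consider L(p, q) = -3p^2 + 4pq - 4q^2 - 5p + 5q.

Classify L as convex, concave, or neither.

L is quadratic, so its Hessian is the constant matrix H = [[-6, 4], [4, -8]].
det(H) = 32, tr(H) = -14.
det(H) > 0 and tr(H) < 0, so H is negative definite everywhere: concave.

concave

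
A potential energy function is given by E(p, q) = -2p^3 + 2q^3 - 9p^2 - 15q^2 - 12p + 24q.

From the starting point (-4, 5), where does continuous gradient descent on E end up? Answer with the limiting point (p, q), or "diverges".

(-2, 4)

E is separable, so gradient descent decouples: p follows -∂E/∂p, q follows -∂E/∂q.
∂E/∂p = -6(p + 1)(p + 2); at p=-4 this is -36, so p increases.
∂E/∂q = 6(q - 4)(q - 1); at q=5 this is 24, so q decreases.
p converges to its nearest critical value -2 (a local min of the p-part); q converges to 4. The iterate converges to (-2, 4).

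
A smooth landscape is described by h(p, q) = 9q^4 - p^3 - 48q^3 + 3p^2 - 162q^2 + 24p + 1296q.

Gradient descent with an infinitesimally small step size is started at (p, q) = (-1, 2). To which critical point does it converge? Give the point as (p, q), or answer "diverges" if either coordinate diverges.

(-2, -3)

h is separable, so gradient descent decouples: p follows -∂h/∂p, q follows -∂h/∂q.
∂h/∂p = -3(p - 4)(p + 2); at p=-1 this is 15, so p decreases.
∂h/∂q = 36(q - 4)(q - 3)(q + 3); at q=2 this is 360, so q decreases.
p converges to its nearest critical value -2 (a local min of the p-part); q converges to -3. The iterate converges to (-2, -3).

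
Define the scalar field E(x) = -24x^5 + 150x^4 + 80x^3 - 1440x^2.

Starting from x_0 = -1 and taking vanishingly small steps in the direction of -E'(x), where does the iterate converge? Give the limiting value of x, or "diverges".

E'(x) = -120x(x - 4)(x - 3)(x + 2), so E'(-1) = 2400.
Gradient descent moves in the -E' direction, i.e. x is decreasing.
The nearest critical point in that direction is x = -2, where E'' = 7200 > 0 (a local minimum). The iterate converges there.

-2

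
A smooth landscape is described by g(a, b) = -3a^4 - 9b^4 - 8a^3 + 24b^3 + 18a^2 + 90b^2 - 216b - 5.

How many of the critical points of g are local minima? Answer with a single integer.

g separates as a function of a plus a function of b, so ∇g=0 decouples.
∂g/∂a = -12a(a - 1)(a + 3) = 0 at a ∈ {-3, 0, 1}; ∂g/∂b = -36(b - 3)(b - 1)(b + 2) = 0 at b ∈ {-2, 1, 3}.
The Hessian is diagonal: diag(g_aa, g_bb). Second derivatives: g_aa(-3)=-144, g_aa(0)=36, g_aa(1)=-48; g_bb(-2)=-540, g_bb(1)=216, g_bb(3)=-360.
Local minima occur where both diagonal entries positive: (0, 1). Count: 1.

1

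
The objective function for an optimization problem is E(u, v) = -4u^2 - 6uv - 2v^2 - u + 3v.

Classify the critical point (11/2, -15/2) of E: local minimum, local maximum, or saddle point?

saddle point

The Hessian of E is constant: H = [[-8, -6], [-6, -4]].
det(H) = (-8)·(-4) − (-6)² = -4.
Since det(H) < 0, H is indefinite and the critical point is a saddle point.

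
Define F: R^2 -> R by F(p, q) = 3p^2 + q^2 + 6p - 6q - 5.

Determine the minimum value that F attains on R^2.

F(p,q) separates as A(p) + B(q) − 5, so its minimum is min A + min B − 5.
A'(p) = 6p + 6 vanishes at p ∈ {-1}; B'(q) = 2q - 6 vanishes at q ∈ {3}.
Local minima of A (where A''>0): A(-1)=-3. Local minima of B: B(3)=-9.
So the global minimum of F is A(-1) + B(3) − 5 = -3 − 9 − 5 = -17, attained at (-1, 3).

-17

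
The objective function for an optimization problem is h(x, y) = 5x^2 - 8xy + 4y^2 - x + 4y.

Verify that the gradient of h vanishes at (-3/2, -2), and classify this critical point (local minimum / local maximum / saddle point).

∇h = (10x - 8y - 1, -8x + 8y + 4); substituting (-3/2, -2) gives ∇h = (0, 0), so (-3/2, -2) is indeed a critical point.
The Hessian of h is constant: H = [[10, -8], [-8, 8]].
det(H) = 10·8 − (-8)² = 16.
det(H) > 0 and tr(H) = 18 > 0, so H is positive definite and the point is a local minimum.

local minimum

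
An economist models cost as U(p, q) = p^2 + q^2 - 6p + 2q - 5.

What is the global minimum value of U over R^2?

-15

U(p,q) separates as A(p) + B(q) − 5, so its minimum is min A + min B − 5.
A'(p) = 2p - 6 vanishes at p ∈ {3}; B'(q) = 2q + 2 vanishes at q ∈ {-1}.
Local minima of A (where A''>0): A(3)=-9. Local minima of B: B(-1)=-1.
So the global minimum of U is A(3) + B(-1) − 5 = -9 − 1 − 5 = -15, attained at (3, -1).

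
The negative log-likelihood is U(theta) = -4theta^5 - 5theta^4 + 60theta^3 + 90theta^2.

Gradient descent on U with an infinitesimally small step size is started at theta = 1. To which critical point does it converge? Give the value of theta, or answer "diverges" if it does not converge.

0

U'(theta) = -20theta(theta - 3)(theta + 1)(theta + 3), so U'(1) = 320.
Gradient descent moves in the -U' direction, i.e. theta is decreasing.
The nearest critical point in that direction is theta = 0, where U'' = 180 > 0 (a local minimum). The iterate converges there.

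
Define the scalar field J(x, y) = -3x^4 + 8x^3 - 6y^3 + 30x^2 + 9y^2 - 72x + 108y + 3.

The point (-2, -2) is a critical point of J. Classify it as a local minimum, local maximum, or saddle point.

saddle point

The mixed partial ∂²J/∂x∂y is 0, so the Hessian at any point is diag(J_xx, J_yy) = diag(12(-3x^2 + 4x + 5), 18(-2y + 1)).
At (-2, -2): H = diag(-180, 90).
The eigenvalues have opposite signs, so H is indefinite: a saddle point.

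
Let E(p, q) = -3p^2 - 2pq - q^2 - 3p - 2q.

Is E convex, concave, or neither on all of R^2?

E is quadratic, so its Hessian is the constant matrix H = [[-6, -2], [-2, -2]].
det(H) = 8, tr(H) = -8.
det(H) > 0 and tr(H) < 0, so H is negative definite everywhere: concave.

concave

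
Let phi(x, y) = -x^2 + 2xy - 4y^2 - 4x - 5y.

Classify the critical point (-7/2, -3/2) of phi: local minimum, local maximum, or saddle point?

local maximum

The Hessian of phi is constant: H = [[-2, 2], [2, -8]].
det(H) = (-2)·(-8) − 2² = 12.
det(H) > 0 and tr(H) = -10 < 0, so H is negative definite and the point is a local maximum.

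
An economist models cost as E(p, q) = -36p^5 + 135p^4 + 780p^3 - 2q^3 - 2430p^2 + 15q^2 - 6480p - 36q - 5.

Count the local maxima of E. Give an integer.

2

E separates as a function of p plus a function of q, so ∇E=0 decouples.
∂E/∂p = -180(p - 4)(p - 3)(p + 1)(p + 3) = 0 at p ∈ {-3, -1, 3, 4}; ∂E/∂q = -6(q - 3)(q - 2) = 0 at q ∈ {2, 3}.
The Hessian is diagonal: diag(E_pp, E_qq). Second derivatives: E_pp(-3)=15120, E_pp(-1)=-7200, E_pp(3)=4320, E_pp(4)=-6300; E_qq(2)=6, E_qq(3)=-6.
Local maxima occur where both diagonal entries negative: (-1, 3), (4, 3). Count: 2.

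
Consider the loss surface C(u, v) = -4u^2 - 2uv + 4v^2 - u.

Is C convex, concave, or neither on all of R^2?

neither

C is quadratic, so its Hessian is the constant matrix H = [[-8, -2], [-2, 8]].
det(H) = -68, tr(H) = 0.
det(H) < 0, so H is indefinite: neither convex nor concave.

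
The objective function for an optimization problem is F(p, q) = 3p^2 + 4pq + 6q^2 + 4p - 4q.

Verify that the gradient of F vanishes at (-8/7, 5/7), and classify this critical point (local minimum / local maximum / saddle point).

local minimum

∇F = (6p + 4q + 4, 4p + 12q - 4); substituting (-8/7, 5/7) gives ∇F = (0, 0), so (-8/7, 5/7) is indeed a critical point.
The Hessian of F is constant: H = [[6, 4], [4, 12]].
det(H) = 6·12 − 4² = 56.
det(H) > 0 and tr(H) = 18 > 0, so H is positive definite and the point is a local minimum.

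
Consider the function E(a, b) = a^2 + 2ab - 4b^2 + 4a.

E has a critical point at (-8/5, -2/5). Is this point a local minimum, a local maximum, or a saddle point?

The Hessian of E is constant: H = [[2, 2], [2, -8]].
det(H) = 2·(-8) − 2² = -20.
Since det(H) < 0, H is indefinite and the critical point is a saddle point.

saddle point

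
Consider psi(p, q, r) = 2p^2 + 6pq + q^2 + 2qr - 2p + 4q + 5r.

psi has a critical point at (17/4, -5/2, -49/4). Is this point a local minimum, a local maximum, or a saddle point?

saddle point

The Hessian is constant: H = [[4, 6, 0], [6, 2, 2], [0, 2, 0]].
Leading principal minors: Δ₁ = 4, Δ₂ = -28, Δ₃ = -16.
The minors fit neither the all-positive nor the alternating-sign pattern, so H is indefinite: a saddle point.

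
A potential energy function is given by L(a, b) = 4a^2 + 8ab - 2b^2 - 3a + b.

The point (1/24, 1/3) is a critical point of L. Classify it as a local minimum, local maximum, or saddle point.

saddle point

The Hessian of L is constant: H = [[8, 8], [8, -4]].
det(H) = 8·(-4) − 8² = -96.
Since det(H) < 0, H is indefinite and the critical point is a saddle point.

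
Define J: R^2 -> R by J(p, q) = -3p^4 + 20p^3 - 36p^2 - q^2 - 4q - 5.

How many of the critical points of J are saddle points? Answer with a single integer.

J separates as a function of p plus a function of q, so ∇J=0 decouples.
∂J/∂p = -12p(p - 3)(p - 2) = 0 at p ∈ {0, 2, 3}; ∂J/∂q = -2(q + 2) = 0 at q ∈ {-2}.
The Hessian is diagonal: diag(J_pp, J_qq). Second derivatives: J_pp(0)=-72, J_pp(2)=24, J_pp(3)=-36; J_qq(-2)=-2.
Saddle points occur where the two diagonal entries have opposite signs: (2, -2). Count: 1.

1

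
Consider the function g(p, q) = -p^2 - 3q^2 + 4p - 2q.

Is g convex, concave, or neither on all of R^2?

concave

g is quadratic, so its Hessian is the constant matrix H = [[-2, 0], [0, -6]].
det(H) = 12, tr(H) = -8.
det(H) > 0 and tr(H) < 0, so H is negative definite everywhere: concave.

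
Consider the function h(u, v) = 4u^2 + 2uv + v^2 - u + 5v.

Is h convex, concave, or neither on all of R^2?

convex

h is quadratic, so its Hessian is the constant matrix H = [[8, 2], [2, 2]].
det(H) = 12, tr(H) = 10.
det(H) > 0 and tr(H) > 0, so H is positive definite everywhere: convex.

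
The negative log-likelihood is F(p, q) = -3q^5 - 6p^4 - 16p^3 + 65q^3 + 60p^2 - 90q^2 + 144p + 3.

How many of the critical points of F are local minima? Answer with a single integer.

F separates as a function of p plus a function of q, so ∇F=0 decouples.
∂F/∂p = -24(p - 2)(p + 1)(p + 3) = 0 at p ∈ {-3, -1, 2}; ∂F/∂q = -15q(q - 3)(q - 1)(q + 4) = 0 at q ∈ {-4, 0, 1, 3}.
The Hessian is diagonal: diag(F_pp, F_qq). Second derivatives: F_pp(-3)=-240, F_pp(-1)=144, F_pp(2)=-360; F_qq(-4)=2100, F_qq(0)=-180, F_qq(1)=150, F_qq(3)=-630.
Local minima occur where both diagonal entries positive: (-1, -4), (-1, 1). Count: 2.

2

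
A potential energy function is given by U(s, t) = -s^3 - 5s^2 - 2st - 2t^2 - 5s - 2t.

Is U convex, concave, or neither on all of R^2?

The term -s^3 is cubic, so the Hessian is not constant.
∂²U/∂s² = -6s - 10, which takes both signs as s varies (negative for sufficiently large s). A diagonal entry of the Hessian changing sign means the Hessian is neither positive- nor negative-semidefinite on all of R^2.

neither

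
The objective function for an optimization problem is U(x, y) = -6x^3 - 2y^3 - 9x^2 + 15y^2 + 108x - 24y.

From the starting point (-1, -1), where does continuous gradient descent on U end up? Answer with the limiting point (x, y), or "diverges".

U is separable, so gradient descent decouples: x follows -∂U/∂x, y follows -∂U/∂y.
∂U/∂x = -18(x - 2)(x + 3); at x=-1 this is 108, so x decreases.
∂U/∂y = -6(y - 4)(y - 1); at y=-1 this is -60, so y increases.
x converges to its nearest critical value -3 (a local min of the x-part); y converges to 1. The iterate converges to (-3, 1).

(-3, 1)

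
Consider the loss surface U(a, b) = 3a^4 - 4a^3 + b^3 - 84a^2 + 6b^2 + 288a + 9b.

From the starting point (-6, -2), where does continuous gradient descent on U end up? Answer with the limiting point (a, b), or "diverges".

U is separable, so gradient descent decouples: a follows -∂U/∂a, b follows -∂U/∂b.
∂U/∂a = 12(a - 3)(a - 2)(a + 4); at a=-6 this is -1728, so a increases.
∂U/∂b = 3(b + 1)(b + 3); at b=-2 this is -3, so b increases.
a converges to its nearest critical value -4 (a local min of the a-part); b converges to -1. The iterate converges to (-4, -1).

(-4, -1)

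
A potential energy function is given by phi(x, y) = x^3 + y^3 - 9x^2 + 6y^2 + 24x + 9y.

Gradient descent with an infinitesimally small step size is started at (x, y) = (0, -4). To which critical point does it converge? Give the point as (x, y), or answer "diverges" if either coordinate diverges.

diverges

phi is separable, so gradient descent decouples: x follows -∂phi/∂x, y follows -∂phi/∂y.
∂phi/∂x = 3(x - 4)(x - 2); at x=0 this is 24, so x decreases.
∂phi/∂y = 3(y + 1)(y + 3); at y=-4 this is 9, so y decreases.
The x-coordinate has no critical point in that direction and runs off to infinity.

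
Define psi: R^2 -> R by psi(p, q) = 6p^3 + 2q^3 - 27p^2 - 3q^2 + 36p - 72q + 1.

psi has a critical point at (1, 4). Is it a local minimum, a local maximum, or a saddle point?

The mixed partial ∂²psi/∂p∂q is 0, so the Hessian at any point is diag(psi_pp, psi_qq) = diag(18(2p - 3), 6(2q - 1)).
At (1, 4): H = diag(-18, 42).
The eigenvalues have opposite signs, so H is indefinite: a saddle point.

saddle point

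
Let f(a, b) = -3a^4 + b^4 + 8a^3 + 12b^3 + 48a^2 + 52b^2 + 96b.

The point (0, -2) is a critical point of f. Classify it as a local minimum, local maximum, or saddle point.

The mixed partial ∂²f/∂a∂b is 0, so the Hessian at any point is diag(f_aa, f_bb) = diag(12(-3a^2 + 4a + 8), 4(3b^2 + 18b + 26)).
At (0, -2): H = diag(96, 8).
Both eigenvalues are positive, so H is positive definite: a local minimum.

local minimum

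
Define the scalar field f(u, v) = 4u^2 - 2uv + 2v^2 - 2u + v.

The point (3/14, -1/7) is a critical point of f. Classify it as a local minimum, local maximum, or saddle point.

local minimum

The Hessian of f is constant: H = [[8, -2], [-2, 4]].
det(H) = 8·4 − (-2)² = 28.
det(H) > 0 and tr(H) = 12 > 0, so H is positive definite and the point is a local minimum.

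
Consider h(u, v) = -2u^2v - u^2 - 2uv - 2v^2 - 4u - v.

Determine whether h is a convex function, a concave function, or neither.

neither

The term -2u^2v is cubic, so the Hessian is not constant.
∂²h/∂u² = -4v - 2, which takes both signs as v varies (negative for sufficiently large v). A diagonal entry of the Hessian changing sign means the Hessian is neither positive- nor negative-semidefinite on all of R^2.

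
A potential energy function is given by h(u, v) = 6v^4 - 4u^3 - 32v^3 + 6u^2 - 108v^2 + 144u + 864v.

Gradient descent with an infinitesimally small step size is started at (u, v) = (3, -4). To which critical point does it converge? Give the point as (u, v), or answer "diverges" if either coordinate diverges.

h is separable, so gradient descent decouples: u follows -∂h/∂u, v follows -∂h/∂v.
∂h/∂u = -12(u - 4)(u + 3); at u=3 this is 72, so u decreases.
∂h/∂v = 24(v - 4)(v - 3)(v + 3); at v=-4 this is -1344, so v increases.
u converges to its nearest critical value -3 (a local min of the u-part); v converges to -3. The iterate converges to (-3, -3).

(-3, -3)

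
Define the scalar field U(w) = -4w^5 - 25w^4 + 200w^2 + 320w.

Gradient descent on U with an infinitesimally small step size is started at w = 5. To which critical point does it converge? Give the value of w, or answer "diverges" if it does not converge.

diverges

U'(w) = -20(w - 2)(w + 1)(w + 2)(w + 4), so U'(5) = -22680.
Gradient descent moves in the -U' direction, i.e. w is increasing.
There is no critical point above w=5, and U' keeps the same sign, so the iterate runs off to +∞.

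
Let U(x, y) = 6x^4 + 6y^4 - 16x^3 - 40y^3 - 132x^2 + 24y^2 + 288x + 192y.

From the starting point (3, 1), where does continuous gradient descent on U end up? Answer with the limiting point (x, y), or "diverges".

U is separable, so gradient descent decouples: x follows -∂U/∂x, y follows -∂U/∂y.
∂U/∂x = 24(x - 4)(x - 1)(x + 3); at x=3 this is -288, so x increases.
∂U/∂y = 24(y - 4)(y - 2)(y + 1); at y=1 this is 144, so y decreases.
x converges to its nearest critical value 4 (a local min of the x-part); y converges to -1. The iterate converges to (4, -1).

(4, -1)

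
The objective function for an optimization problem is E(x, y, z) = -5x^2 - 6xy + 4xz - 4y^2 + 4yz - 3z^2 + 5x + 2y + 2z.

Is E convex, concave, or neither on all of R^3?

E is quadratic, so its Hessian is the constant matrix H = [[-10, -6, 4], [-6, -8, 4], [4, 4, -6]].
Leading principal minors: -10, 44, -168.
Signs alternate −, +, − ⇒ H ≺ 0 ⇒ concave.

concave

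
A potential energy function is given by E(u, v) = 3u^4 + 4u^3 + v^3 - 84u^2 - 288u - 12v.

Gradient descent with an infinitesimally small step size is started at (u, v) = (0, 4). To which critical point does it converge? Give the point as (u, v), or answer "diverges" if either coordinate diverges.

E is separable, so gradient descent decouples: u follows -∂E/∂u, v follows -∂E/∂v.
∂E/∂u = 12(u - 4)(u + 2)(u + 3); at u=0 this is -288, so u increases.
∂E/∂v = 3(v - 2)(v + 2); at v=4 this is 36, so v decreases.
u converges to its nearest critical value 4 (a local min of the u-part); v converges to 2. The iterate converges to (4, 2).

(4, 2)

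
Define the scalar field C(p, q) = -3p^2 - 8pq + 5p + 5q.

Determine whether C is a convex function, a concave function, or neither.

C is quadratic, so its Hessian is the constant matrix H = [[-6, -8], [-8, 0]].
det(H) = -64, tr(H) = -6.
det(H) < 0, so H is indefinite: neither convex nor concave.

neither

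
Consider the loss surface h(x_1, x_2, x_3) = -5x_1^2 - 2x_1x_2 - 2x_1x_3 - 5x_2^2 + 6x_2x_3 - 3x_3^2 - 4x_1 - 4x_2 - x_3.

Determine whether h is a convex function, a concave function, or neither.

h is quadratic, so its Hessian is the constant matrix H = [[-10, -2, -2], [-2, -10, 6], [-2, 6, -6]].
Leading principal minors: -10, 96, -128.
Signs alternate −, +, − ⇒ H ≺ 0 ⇒ concave.

concave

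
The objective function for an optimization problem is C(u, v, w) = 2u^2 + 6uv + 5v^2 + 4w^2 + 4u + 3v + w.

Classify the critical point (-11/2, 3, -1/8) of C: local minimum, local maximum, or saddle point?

The Hessian is constant: H = [[4, 6, 0], [6, 10, 0], [0, 0, 8]].
Leading principal minors: Δ₁ = 4, Δ₂ = 4, Δ₃ = 32.
All leading minors are positive, so H is positive definite: a local minimum.

local minimum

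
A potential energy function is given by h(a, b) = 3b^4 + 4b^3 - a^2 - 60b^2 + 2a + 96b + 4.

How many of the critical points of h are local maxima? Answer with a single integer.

h separates as a function of a plus a function of b, so ∇h=0 decouples.
∂h/∂a = -2(a - 1) = 0 at a ∈ {1}; ∂h/∂b = 12(b - 2)(b - 1)(b + 4) = 0 at b ∈ {-4, 1, 2}.
The Hessian is diagonal: diag(h_aa, h_bb). Second derivatives: h_aa(1)=-2; h_bb(-4)=360, h_bb(1)=-60, h_bb(2)=72.
Local maxima occur where both diagonal entries negative: (1, 1). Count: 1.

1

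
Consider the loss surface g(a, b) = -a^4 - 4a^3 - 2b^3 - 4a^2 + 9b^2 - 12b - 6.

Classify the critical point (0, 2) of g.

The mixed partial ∂²g/∂a∂b is 0, so the Hessian at any point is diag(g_aa, g_bb) = diag(-4(3a^2 + 6a + 2), 6(-2b + 3)).
At (0, 2): H = diag(-8, -6).
Both eigenvalues are negative, so H is negative definite: a local maximum.

local maximum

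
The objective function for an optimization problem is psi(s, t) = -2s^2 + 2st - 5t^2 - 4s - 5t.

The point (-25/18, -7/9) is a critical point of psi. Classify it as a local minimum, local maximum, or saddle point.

local maximum

The Hessian of psi is constant: H = [[-4, 2], [2, -10]].
det(H) = (-4)·(-10) − 2² = 36.
det(H) > 0 and tr(H) = -14 < 0, so H is negative definite and the point is a local maximum.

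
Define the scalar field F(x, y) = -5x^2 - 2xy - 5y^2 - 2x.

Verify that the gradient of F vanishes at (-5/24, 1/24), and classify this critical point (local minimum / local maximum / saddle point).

local maximum

∇F = (-10x - 2y - 2, -2x - 10y); substituting (-5/24, 1/24) gives ∇F = (0, 0), so (-5/24, 1/24) is indeed a critical point.
The Hessian of F is constant: H = [[-10, -2], [-2, -10]].
det(H) = (-10)·(-10) − (-2)² = 96.
det(H) > 0 and tr(H) = -20 < 0, so H is negative definite and the point is a local maximum.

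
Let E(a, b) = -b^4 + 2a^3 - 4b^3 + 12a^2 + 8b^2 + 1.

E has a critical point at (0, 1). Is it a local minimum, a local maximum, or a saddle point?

The mixed partial ∂²E/∂a∂b is 0, so the Hessian at any point is diag(E_aa, E_bb) = diag(12(a + 2), 4(-3b^2 - 6b + 4)).
At (0, 1): H = diag(24, -20).
The eigenvalues have opposite signs, so H is indefinite: a saddle point.

saddle point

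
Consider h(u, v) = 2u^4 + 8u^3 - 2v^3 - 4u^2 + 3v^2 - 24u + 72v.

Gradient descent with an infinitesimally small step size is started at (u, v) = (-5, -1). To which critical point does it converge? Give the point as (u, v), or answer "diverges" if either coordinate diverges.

(-3, -3)

h is separable, so gradient descent decouples: u follows -∂h/∂u, v follows -∂h/∂v.
∂h/∂u = 8(u - 1)(u + 1)(u + 3); at u=-5 this is -384, so u increases.
∂h/∂v = -6(v - 4)(v + 3); at v=-1 this is 60, so v decreases.
u converges to its nearest critical value -3 (a local min of the u-part); v converges to -3. The iterate converges to (-3, -3).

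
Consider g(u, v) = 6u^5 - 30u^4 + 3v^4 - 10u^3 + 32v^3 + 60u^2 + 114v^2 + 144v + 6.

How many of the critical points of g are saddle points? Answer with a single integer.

6

g separates as a function of u plus a function of v, so ∇g=0 decouples.
∂g/∂u = 30u(u - 4)(u - 1)(u + 1) = 0 at u ∈ {-1, 0, 1, 4}; ∂g/∂v = 12(v + 1)(v + 3)(v + 4) = 0 at v ∈ {-4, -3, -1}.
The Hessian is diagonal: diag(g_uu, g_vv). Second derivatives: g_uu(-1)=-300, g_uu(0)=120, g_uu(1)=-180, g_uu(4)=1800; g_vv(-4)=36, g_vv(-3)=-24, g_vv(-1)=72.
Saddle points occur where the two diagonal entries have opposite signs: (-1, -4), (-1, -1), (0, -3), (1, -4), (1, -1), (4, -3). Count: 6.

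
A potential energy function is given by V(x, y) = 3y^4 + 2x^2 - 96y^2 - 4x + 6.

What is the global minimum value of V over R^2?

V(x,y) separates as P(x) + Q(y) + 6, so its minimum is min P + min Q + 6.
P'(x) = 4x - 4 vanishes at x ∈ {1}; Q'(y) = 12y(y - 4)(y + 4) vanishes at y ∈ {-4, 0, 4}.
Local minima of P (where P''>0): P(1)=-2. Local minima of Q: Q(-4)=-768, Q(4)=-768.
So the global minimum of V is P(1) + Q(-4) + 6 = -2 − 768 + 6 = -764, attained at (1, -4).

-764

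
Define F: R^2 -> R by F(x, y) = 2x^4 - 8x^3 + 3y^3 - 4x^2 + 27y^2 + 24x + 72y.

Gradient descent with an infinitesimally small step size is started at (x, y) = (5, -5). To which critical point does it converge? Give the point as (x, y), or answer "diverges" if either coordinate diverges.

diverges

F is separable, so gradient descent decouples: x follows -∂F/∂x, y follows -∂F/∂y.
∂F/∂x = 8(x - 3)(x - 1)(x + 1); at x=5 this is 384, so x decreases.
∂F/∂y = 9(y + 2)(y + 4); at y=-5 this is 27, so y decreases.
The y-coordinate has no critical point in that direction and runs off to infinity.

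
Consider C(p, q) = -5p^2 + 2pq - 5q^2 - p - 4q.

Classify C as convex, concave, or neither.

C is quadratic, so its Hessian is the constant matrix H = [[-10, 2], [2, -10]].
det(H) = 96, tr(H) = -20.
det(H) > 0 and tr(H) < 0, so H is negative definite everywhere: concave.

concave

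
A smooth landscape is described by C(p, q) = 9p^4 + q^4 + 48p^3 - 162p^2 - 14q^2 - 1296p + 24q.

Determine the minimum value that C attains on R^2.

-3438

C(p,q) separates as A(p) + B(q), so its minimum is min A + min B.
A'(p) = 36(p - 3)(p + 3)(p + 4) vanishes at p ∈ {-4, -3, 3}; B'(q) = 4(q - 2)(q - 1)(q + 3) vanishes at q ∈ {-3, 1, 2}.
Local minima of A (where A''>0): A(-4)=1824, A(3)=-3321. Local minima of B: B(-3)=-117, B(2)=8.
So the global minimum of C is A(3) + B(-3) = -3321 − 117 = -3438, attained at (3, -3).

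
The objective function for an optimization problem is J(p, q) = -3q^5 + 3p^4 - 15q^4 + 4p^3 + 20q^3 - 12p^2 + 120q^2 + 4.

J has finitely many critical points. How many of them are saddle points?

6

J separates as a function of p plus a function of q, so ∇J=0 decouples.
∂J/∂p = 12p(p - 1)(p + 2) = 0 at p ∈ {-2, 0, 1}; ∂J/∂q = -15q(q - 2)(q + 2)(q + 4) = 0 at q ∈ {-4, -2, 0, 2}.
The Hessian is diagonal: diag(J_pp, J_qq). Second derivatives: J_pp(-2)=72, J_pp(0)=-24, J_pp(1)=36; J_qq(-4)=720, J_qq(-2)=-240, J_qq(0)=240, J_qq(2)=-720.
Saddle points occur where the two diagonal entries have opposite signs: (-2, -2), (-2, 2), (0, -4), (0, 0), (1, -2), (1, 2). Count: 6.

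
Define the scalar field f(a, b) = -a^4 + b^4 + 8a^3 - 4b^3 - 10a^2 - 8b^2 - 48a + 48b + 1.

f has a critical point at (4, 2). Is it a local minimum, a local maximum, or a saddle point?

The mixed partial ∂²f/∂a∂b is 0, so the Hessian at any point is diag(f_aa, f_bb) = diag(4(-3a^2 + 12a - 5), 4(3b^2 - 6b - 4)).
At (4, 2): H = diag(-20, -16).
Both eigenvalues are negative, so H is negative definite: a local maximum.

local maximum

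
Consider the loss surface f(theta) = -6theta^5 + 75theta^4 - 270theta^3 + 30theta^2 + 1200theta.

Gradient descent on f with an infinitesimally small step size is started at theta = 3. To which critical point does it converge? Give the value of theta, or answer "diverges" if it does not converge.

4

f'(theta) = -30(theta - 5)(theta - 4)(theta - 2)(theta + 1), so f'(3) = -240.
Gradient descent moves in the -f' direction, i.e. theta is increasing.
The nearest critical point in that direction is theta = 4, where f'' = 300 > 0 (a local minimum). The iterate converges there.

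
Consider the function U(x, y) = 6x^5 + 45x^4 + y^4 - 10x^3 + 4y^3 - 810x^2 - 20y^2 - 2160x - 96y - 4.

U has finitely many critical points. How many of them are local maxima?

U separates as a function of x plus a function of y, so ∇U=0 decouples.
∂U/∂x = 30(x - 3)(x + 2)(x + 3)(x + 4) = 0 at x ∈ {-4, -3, -2, 3}; ∂U/∂y = 4(y - 3)(y + 2)(y + 4) = 0 at y ∈ {-4, -2, 3}.
The Hessian is diagonal: diag(U_xx, U_yy). Second derivatives: U_xx(-4)=-420, U_xx(-3)=180, U_xx(-2)=-300, U_xx(3)=6300; U_yy(-4)=56, U_yy(-2)=-40, U_yy(3)=140.
Local maxima occur where both diagonal entries negative: (-4, -2), (-2, -2). Count: 2.

2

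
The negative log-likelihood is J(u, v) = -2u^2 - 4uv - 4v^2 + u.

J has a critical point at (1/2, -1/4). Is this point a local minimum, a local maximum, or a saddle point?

The Hessian of J is constant: H = [[-4, -4], [-4, -8]].
det(H) = (-4)·(-8) − (-4)² = 16.
det(H) > 0 and tr(H) = -12 < 0, so H is negative definite and the point is a local maximum.

local maximum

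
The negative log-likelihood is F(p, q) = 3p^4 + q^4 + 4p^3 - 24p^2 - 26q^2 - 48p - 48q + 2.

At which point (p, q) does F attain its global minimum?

F(p,q) separates as A(p) + B(q) + 2, so its minimum is min A + min B + 2.
A'(p) = 12(p - 2)(p + 1)(p + 2) vanishes at p ∈ {-2, -1, 2}; B'(q) = 4(q - 4)(q + 1)(q + 3) vanishes at q ∈ {-3, -1, 4}.
Local minima of A (where A''>0): A(-2)=16, A(2)=-112. Local minima of B: B(-3)=-9, B(4)=-352.
So the global minimum of F is A(2) + B(4) + 2 = -112 − 352 + 2 = -462, attained at (2, 4).

(2, 4)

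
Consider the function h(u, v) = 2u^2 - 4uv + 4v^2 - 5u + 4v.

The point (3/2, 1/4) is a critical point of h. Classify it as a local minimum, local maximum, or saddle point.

The Hessian of h is constant: H = [[4, -4], [-4, 8]].
det(H) = 4·8 − (-4)² = 16.
det(H) > 0 and tr(H) = 12 > 0, so H is positive definite and the point is a local minimum.

local minimum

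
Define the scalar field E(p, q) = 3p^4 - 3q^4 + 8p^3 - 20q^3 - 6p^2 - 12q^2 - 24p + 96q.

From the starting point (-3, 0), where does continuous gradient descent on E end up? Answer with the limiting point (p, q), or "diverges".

(-2, -2)

E is separable, so gradient descent decouples: p follows -∂E/∂p, q follows -∂E/∂q.
∂E/∂p = 12(p - 1)(p + 1)(p + 2); at p=-3 this is -96, so p increases.
∂E/∂q = -12(q - 1)(q + 2)(q + 4); at q=0 this is 96, so q decreases.
p converges to its nearest critical value -2 (a local min of the p-part); q converges to -2. The iterate converges to (-2, -2).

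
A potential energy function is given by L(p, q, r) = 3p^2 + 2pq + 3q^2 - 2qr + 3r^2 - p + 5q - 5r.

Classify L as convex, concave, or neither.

L is quadratic, so its Hessian is the constant matrix H = [[6, 2, 0], [2, 6, -2], [0, -2, 6]].
Leading principal minors: 6, 32, 168.
All positive ⇒ H ≻ 0 ⇒ convex.

convex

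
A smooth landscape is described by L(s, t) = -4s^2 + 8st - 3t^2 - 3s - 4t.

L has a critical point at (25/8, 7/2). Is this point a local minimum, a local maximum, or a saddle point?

The Hessian of L is constant: H = [[-8, 8], [8, -6]].
det(H) = (-8)·(-6) − 8² = -16.
Since det(H) < 0, H is indefinite and the critical point is a saddle point.

saddle point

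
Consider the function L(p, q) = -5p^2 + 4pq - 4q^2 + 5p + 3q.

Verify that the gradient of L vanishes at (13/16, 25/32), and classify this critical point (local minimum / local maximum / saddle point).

∇L = (-10p + 4q + 5, 4p - 8q + 3); substituting (13/16, 25/32) gives ∇L = (0, 0), so (13/16, 25/32) is indeed a critical point.
The Hessian of L is constant: H = [[-10, 4], [4, -8]].
det(H) = (-10)·(-8) − 4² = 64.
det(H) > 0 and tr(H) = -18 < 0, so H is negative definite and the point is a local maximum.

local maximum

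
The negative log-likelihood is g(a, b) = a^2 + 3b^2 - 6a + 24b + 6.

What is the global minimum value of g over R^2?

-51

g(a,b) separates as P(a) + Q(b) + 6, so its minimum is min P + min Q + 6.
P'(a) = 2a - 6 vanishes at a ∈ {3}; Q'(b) = 6b + 24 vanishes at b ∈ {-4}.
Local minima of P (where P''>0): P(3)=-9. Local minima of Q: Q(-4)=-48.
So the global minimum of g is P(3) + Q(-4) + 6 = -9 − 48 + 6 = -51, attained at (3, -4).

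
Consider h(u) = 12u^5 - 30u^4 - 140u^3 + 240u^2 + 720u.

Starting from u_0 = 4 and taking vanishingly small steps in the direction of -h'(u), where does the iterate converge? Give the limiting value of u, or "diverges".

3

h'(u) = 60(u - 3)(u - 2)(u + 1)(u + 2), so h'(4) = 3600.
Gradient descent moves in the -h' direction, i.e. u is decreasing.
The nearest critical point in that direction is u = 3, where h'' = 1200 > 0 (a local minimum). The iterate converges there.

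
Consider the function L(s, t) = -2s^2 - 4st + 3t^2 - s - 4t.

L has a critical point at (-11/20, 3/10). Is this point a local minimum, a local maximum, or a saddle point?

The Hessian of L is constant: H = [[-4, -4], [-4, 6]].
det(H) = (-4)·6 − (-4)² = -40.
Since det(H) < 0, H is indefinite and the critical point is a saddle point.

saddle point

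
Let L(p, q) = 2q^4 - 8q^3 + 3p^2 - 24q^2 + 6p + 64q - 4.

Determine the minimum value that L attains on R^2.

L(p,q) separates as A(p) + B(q) − 4, so its minimum is min A + min B − 4.
A'(p) = 6p + 6 vanishes at p ∈ {-1}; B'(q) = 8(q - 4)(q - 1)(q + 2) vanishes at q ∈ {-2, 1, 4}.
Local minima of A (where A''>0): A(-1)=-3. Local minima of B: B(-2)=-128, B(4)=-128.
So the global minimum of L is A(-1) + B(-2) − 4 = -3 − 128 − 4 = -135, attained at (-1, -2).

-135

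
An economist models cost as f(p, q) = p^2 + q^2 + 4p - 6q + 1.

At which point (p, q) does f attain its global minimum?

f(p,q) separates as A(p) + B(q) + 1, so its minimum is min A + min B + 1.
A'(p) = 2p + 4 vanishes at p ∈ {-2}; B'(q) = 2q - 6 vanishes at q ∈ {3}.
Local minima of A (where A''>0): A(-2)=-4. Local minima of B: B(3)=-9.
So the global minimum of f is A(-2) + B(3) + 1 = -4 − 9 + 1 = -12, attained at (-2, 3).

(-2, 3)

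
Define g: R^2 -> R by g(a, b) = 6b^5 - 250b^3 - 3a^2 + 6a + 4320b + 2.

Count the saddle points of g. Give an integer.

g separates as a function of a plus a function of b, so ∇g=0 decouples.
∂g/∂a = -6(a - 1) = 0 at a ∈ {1}; ∂g/∂b = 30(b - 4)(b - 3)(b + 3)(b + 4) = 0 at b ∈ {-4, -3, 3, 4}.
The Hessian is diagonal: diag(g_aa, g_bb). Second derivatives: g_aa(1)=-6; g_bb(-4)=-1680, g_bb(-3)=1260, g_bb(3)=-1260, g_bb(4)=1680.
Saddle points occur where the two diagonal entries have opposite signs: (1, -3), (1, 4). Count: 2.

2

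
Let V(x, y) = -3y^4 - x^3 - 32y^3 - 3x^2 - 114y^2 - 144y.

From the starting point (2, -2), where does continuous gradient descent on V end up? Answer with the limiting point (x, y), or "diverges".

diverges

V is separable, so gradient descent decouples: x follows -∂V/∂x, y follows -∂V/∂y.
∂V/∂x = -3x(x + 2); at x=2 this is -24, so x increases.
∂V/∂y = -12(y + 1)(y + 3)(y + 4); at y=-2 this is 24, so y decreases.
The x-coordinate has no critical point in that direction and runs off to infinity.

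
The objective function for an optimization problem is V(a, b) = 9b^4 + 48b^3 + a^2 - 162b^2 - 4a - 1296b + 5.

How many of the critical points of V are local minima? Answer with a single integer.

V separates as a function of a plus a function of b, so ∇V=0 decouples.
∂V/∂a = 2(a - 2) = 0 at a ∈ {2}; ∂V/∂b = 36(b - 3)(b + 3)(b + 4) = 0 at b ∈ {-4, -3, 3}.
The Hessian is diagonal: diag(V_aa, V_bb). Second derivatives: V_aa(2)=2; V_bb(-4)=252, V_bb(-3)=-216, V_bb(3)=1512.
Local minima occur where both diagonal entries positive: (2, -4), (2, 3). Count: 2.

2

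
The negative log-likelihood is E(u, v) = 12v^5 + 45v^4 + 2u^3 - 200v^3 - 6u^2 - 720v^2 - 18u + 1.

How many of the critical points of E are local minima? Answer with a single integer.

E separates as a function of u plus a function of v, so ∇E=0 decouples.
∂E/∂u = 6(u - 3)(u + 1) = 0 at u ∈ {-1, 3}; ∂E/∂v = 60v(v - 3)(v + 2)(v + 4) = 0 at v ∈ {-4, -2, 0, 3}.
The Hessian is diagonal: diag(E_uu, E_vv). Second derivatives: E_uu(-1)=-24, E_uu(3)=24; E_vv(-4)=-3360, E_vv(-2)=1200, E_vv(0)=-1440, E_vv(3)=6300.
Local minima occur where both diagonal entries positive: (3, -2), (3, 3). Count: 2.

2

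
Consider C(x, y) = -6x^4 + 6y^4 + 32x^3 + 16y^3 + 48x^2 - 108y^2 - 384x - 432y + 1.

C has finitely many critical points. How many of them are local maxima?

C separates as a function of x plus a function of y, so ∇C=0 decouples.
∂C/∂x = -24(x - 4)(x - 2)(x + 2) = 0 at x ∈ {-2, 2, 4}; ∂C/∂y = 24(y - 3)(y + 2)(y + 3) = 0 at y ∈ {-3, -2, 3}.
The Hessian is diagonal: diag(C_xx, C_yy). Second derivatives: C_xx(-2)=-576, C_xx(2)=192, C_xx(4)=-288; C_yy(-3)=144, C_yy(-2)=-120, C_yy(3)=720.
Local maxima occur where both diagonal entries negative: (-2, -2), (4, -2). Count: 2.

2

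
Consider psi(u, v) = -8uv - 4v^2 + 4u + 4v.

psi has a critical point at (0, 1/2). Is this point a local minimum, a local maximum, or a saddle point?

The Hessian of psi is constant: H = [[0, -8], [-8, -8]].
det(H) = 0·(-8) − (-8)² = -64.
Since det(H) < 0, H is indefinite and the critical point is a saddle point.

saddle point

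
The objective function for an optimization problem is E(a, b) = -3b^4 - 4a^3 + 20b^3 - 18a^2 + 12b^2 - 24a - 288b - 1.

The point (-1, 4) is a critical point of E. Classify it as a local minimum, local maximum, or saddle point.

local maximum

The mixed partial ∂²E/∂a∂b is 0, so the Hessian at any point is diag(E_aa, E_bb) = diag(-12(2a + 3), 12(-3b^2 + 10b + 2)).
At (-1, 4): H = diag(-12, -72).
Both eigenvalues are negative, so H is negative definite: a local maximum.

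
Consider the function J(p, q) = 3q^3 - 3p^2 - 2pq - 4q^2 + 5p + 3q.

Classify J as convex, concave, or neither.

The term 3q^3 is cubic, so the Hessian is not constant.
∂²J/∂q² = 18q - 8, which takes both signs as q varies (negative for sufficiently negative q). A diagonal entry of the Hessian changing sign means the Hessian is neither positive- nor negative-semidefinite on all of R^2.

neither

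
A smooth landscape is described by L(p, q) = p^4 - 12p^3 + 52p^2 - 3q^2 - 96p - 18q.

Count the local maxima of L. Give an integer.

L separates as a function of p plus a function of q, so ∇L=0 decouples.
∂L/∂p = 4(p - 4)(p - 3)(p - 2) = 0 at p ∈ {2, 3, 4}; ∂L/∂q = -6(q + 3) = 0 at q ∈ {-3}.
The Hessian is diagonal: diag(L_pp, L_qq). Second derivatives: L_pp(2)=8, L_pp(3)=-4, L_pp(4)=8; L_qq(-3)=-6.
Local maxima occur where both diagonal entries negative: (3, -3). Count: 1.

1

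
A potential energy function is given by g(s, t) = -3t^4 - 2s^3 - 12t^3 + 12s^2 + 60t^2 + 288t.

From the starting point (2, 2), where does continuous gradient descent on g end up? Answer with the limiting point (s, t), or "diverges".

(0, -2)

g is separable, so gradient descent decouples: s follows -∂g/∂s, t follows -∂g/∂t.
∂g/∂s = -6s(s - 4); at s=2 this is 24, so s decreases.
∂g/∂t = -12(t - 3)(t + 2)(t + 4); at t=2 this is 288, so t decreases.
s converges to its nearest critical value 0 (a local min of the s-part); t converges to -2. The iterate converges to (0, -2).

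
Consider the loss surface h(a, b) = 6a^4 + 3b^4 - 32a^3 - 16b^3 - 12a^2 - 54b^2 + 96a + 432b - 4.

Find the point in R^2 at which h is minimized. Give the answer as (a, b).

(4, -3)

h(a,b) separates as P(a) + Q(b) − 4, so its minimum is min P + min Q − 4.
P'(a) = 24(a - 4)(a - 1)(a + 1) vanishes at a ∈ {-1, 1, 4}; Q'(b) = 12(b - 4)(b - 3)(b + 3) vanishes at b ∈ {-3, 3, 4}.
Local minima of P (where P''>0): P(-1)=-70, P(4)=-320. Local minima of Q: Q(-3)=-1107, Q(4)=608.
So the global minimum of h is P(4) + Q(-3) − 4 = -320 − 1107 − 4 = -1431, attained at (4, -3).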